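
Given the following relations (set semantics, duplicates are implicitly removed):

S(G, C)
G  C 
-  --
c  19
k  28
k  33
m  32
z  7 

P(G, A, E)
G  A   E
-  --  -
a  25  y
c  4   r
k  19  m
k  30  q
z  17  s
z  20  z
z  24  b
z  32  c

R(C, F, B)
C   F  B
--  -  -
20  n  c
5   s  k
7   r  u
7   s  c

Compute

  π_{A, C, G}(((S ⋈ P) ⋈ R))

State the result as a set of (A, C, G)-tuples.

Joining S and P on G yields {(c, 19, 4, r), (k, 28, 19, m), (k, 28, 30, q), (k, 33, 19, m), (k, 33, 30, q), (z, 7, 17, s), (z, 7, 20, z), (z, 7, 24, b), (z, 7, 32, c)}.
Joining (S ⋈ P) and R on C yields {(z, 7, 17, s, r, u), (z, 7, 17, s, s, c), (z, 7, 20, z, r, u), (z, 7, 20, z, s, c), (z, 7, 24, b, r, u), (z, 7, 24, b, s, c), (z, 7, 32, c, r, u), (z, 7, 32, c, s, c)}.
Projecting to A, C, G (4 duplicate(s) eliminated): {(17, 7, z), (20, 7, z), (24, 7, z), (32, 7, z)}

{(17, 7, z), (20, 7, z), (24, 7, z), (32, 7, z)}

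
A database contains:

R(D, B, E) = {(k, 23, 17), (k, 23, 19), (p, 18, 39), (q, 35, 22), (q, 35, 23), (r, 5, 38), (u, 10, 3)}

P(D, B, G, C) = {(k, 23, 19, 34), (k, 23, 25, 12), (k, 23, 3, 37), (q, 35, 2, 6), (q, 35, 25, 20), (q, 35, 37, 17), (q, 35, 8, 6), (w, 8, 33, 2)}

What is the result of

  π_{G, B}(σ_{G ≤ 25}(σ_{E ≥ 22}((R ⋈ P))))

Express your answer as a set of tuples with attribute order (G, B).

Natural join on D, B: {(k, 23, 17, 19, 34), (k, 23, 17, 25, 12), (k, 23, 17, 3, 37), (k, 23, 19, 19, 34), (k, 23, 19, 25, 12), (k, 23, 19, 3, 37), (q, 35, 22, 2, 6), (q, 35, 22, 25, 20), (q, 35, 22, 37, 17), (q, 35, 22, 8, 6), (q, 35, 23, 2, 6), (q, 35, 23, 25, 20), (q, 35, 23, 37, 17), (q, 35, 23, 8, 6)}
Filtering on E ≥ 22 leaves {(q, 35, 22, 2, 6), (q, 35, 22, 25, 20), (q, 35, 22, 37, 17), (q, 35, 22, 8, 6), (q, 35, 23, 2, 6), (q, 35, 23, 25, 20), (q, 35, 23, 37, 17), (q, 35, 23, 8, 6)}.
Filtering on G ≤ 25 leaves {(q, 35, 22, 2, 6), (q, 35, 22, 25, 20), (q, 35, 22, 8, 6), (q, 35, 23, 2, 6), (q, 35, 23, 25, 20), (q, 35, 23, 8, 6)}.
π[G, B]: project onto (G, B) (3 duplicate(s) eliminated) → {(2, 35), (25, 35), (8, 35)}

{(2, 35), (25, 35), (8, 35)}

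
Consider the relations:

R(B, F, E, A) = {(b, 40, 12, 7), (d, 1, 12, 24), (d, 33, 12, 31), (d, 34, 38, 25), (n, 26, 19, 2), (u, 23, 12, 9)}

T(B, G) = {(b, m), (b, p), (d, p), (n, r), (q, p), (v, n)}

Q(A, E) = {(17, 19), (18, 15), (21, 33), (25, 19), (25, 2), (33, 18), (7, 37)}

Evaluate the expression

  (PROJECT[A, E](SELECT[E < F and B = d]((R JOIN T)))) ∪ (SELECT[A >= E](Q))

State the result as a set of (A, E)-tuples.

Natural join on B: {(b, 40, 12, 7, m), (b, 40, 12, 7, p), (d, 1, 12, 24, p), (d, 33, 12, 31, p), (d, 34, 38, 25, p), (n, 26, 19, 2, r)}
Selection E < F and B = d: {(d, 33, 12, 31, p)}
Projecting to A, E: {(31, 12)}
Selection A >= E: {(18, 15), (25, 19), (25, 2), (33, 18)}
Taking the union: {(18, 15), (25, 19), (25, 2), (31, 12), (33, 18)}

{(18, 15), (25, 19), (25, 2), (31, 12), (33, 18)}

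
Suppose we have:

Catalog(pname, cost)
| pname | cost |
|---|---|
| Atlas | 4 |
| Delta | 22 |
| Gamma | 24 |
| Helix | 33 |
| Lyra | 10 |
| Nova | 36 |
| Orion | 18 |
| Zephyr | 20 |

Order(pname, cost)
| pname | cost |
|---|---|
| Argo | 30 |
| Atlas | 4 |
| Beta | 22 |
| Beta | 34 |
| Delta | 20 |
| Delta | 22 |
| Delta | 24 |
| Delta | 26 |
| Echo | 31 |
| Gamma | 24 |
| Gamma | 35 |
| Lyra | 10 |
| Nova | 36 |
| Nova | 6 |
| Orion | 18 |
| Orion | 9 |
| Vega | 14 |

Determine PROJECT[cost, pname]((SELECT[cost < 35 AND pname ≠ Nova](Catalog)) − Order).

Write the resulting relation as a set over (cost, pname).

Selection cost < 35 AND pname ≠ Nova: {(Atlas, 4), (Delta, 22), (Gamma, 24), (Helix, 33), (Lyra, 10), (Orion, 18), (Zephyr, 20)}
Taking the difference: {(Helix, 33), (Zephyr, 20)}
Projecting to cost, pname: {(20, Zephyr), (33, Helix)}

{(20, Zephyr), (33, Helix)}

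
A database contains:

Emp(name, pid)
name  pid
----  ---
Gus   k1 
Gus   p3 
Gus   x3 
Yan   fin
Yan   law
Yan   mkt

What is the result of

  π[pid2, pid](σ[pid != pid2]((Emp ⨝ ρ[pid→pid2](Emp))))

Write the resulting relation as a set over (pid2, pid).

{(fin, law), (fin, mkt), (k1, p3), (k1, x3), (law, fin), (law, mkt), (mkt, fin), (mkt, law), (p3, k1), (p3, x3), (x3, k1), (x3, p3)}

ρ[pid→pid2]: schema becomes (name, pid2); tuples unchanged.
Natural join on name: {(Gus, k1, k1), (Gus, k1, p3), (Gus, k1, x3), (Gus, p3, k1), (Gus, p3, p3), (Gus, p3, x3), (Gus, x3, k1), (Gus, x3, p3), (Gus, x3, x3), (Yan, fin, fin), (Yan, fin, law), (Yan, fin, mkt), (Yan, law, fin), (Yan, law, law), (Yan, law, mkt), (Yan, mkt, fin), (Yan, mkt, law), (Yan, mkt, mkt)}
Selection pid != pid2: {(Gus, k1, p3), (Gus, k1, x3), (Gus, p3, k1), (Gus, p3, x3), (Gus, x3, k1), (Gus, x3, p3), (Yan, fin, law), (Yan, fin, mkt), (Yan, law, fin), (Yan, law, mkt), (Yan, mkt, fin), (Yan, mkt, law)}
π_{pid2, pid} gives {(fin, law), (fin, mkt), (k1, p3), (k1, x3), (law, fin), (law, mkt), (mkt, fin), (mkt, law), (p3, k1), (p3, x3), (x3, k1), (x3, p3)}.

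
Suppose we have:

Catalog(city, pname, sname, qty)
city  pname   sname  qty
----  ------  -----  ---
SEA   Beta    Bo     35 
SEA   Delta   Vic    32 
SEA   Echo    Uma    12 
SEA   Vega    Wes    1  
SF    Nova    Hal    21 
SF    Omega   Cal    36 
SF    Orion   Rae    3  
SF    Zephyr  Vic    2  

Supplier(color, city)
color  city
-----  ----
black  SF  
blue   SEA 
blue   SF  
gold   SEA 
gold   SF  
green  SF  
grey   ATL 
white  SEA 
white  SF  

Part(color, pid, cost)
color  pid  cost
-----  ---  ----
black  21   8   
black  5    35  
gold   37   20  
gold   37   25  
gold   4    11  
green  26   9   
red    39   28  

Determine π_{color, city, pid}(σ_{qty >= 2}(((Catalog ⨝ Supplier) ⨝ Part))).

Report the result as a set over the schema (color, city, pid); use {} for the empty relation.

Joining Catalog and Supplier on city yields {(SEA, Beta, Bo, 35, blue), (SEA, Beta, Bo, 35, gold), (SEA, Beta, Bo, 35, white), (SEA, Delta, Vic, 32, blue), (SEA, Delta, Vic, 32, gold), (SEA, Delta, Vic, 32, white), (SEA, Echo, Uma, 12, blue), (SEA, Echo, Uma, 12, gold), (SEA, Echo, Uma, 12, white), (SEA, Vega, Wes, 1, blue), (SEA, Vega, Wes, 1, gold), (SEA, Vega, Wes, 1, white), (SF, Nova, Hal, 21, black), (SF, Nova, Hal, 21, blue), (SF, Nova, Hal, 21, gold), (SF, Nova, Hal, 21, green), (SF, Nova, Hal, 21, white), (SF, Omega, Cal, 36, black), (SF, Omega, Cal, 36, blue), (SF, Omega, Cal, 36, gold), (SF, Omega, Cal, 36, green), (SF, Omega, Cal, 36, white), (SF, Orion, Rae, 3, black), (SF, Orion, Rae, 3, blue), (SF, Orion, Rae, 3, gold), (SF, Orion, Rae, 3, green), (SF, Orion, Rae, 3, white), (SF, Zephyr, Vic, 2, black), (SF, Zephyr, Vic, 2, blue), (SF, Zephyr, Vic, 2, gold), (SF, Zephyr, Vic, 2, green), (SF, Zephyr, Vic, 2, white)}.
Joining (Catalog ⨝ Supplier) and Part on color yields {(SEA, Beta, Bo, 35, gold, 37, 20), (SEA, Beta, Bo, 35, gold, 37, 25), (SEA, Beta, Bo, 35, gold, 4, 11), (SEA, Delta, Vic, 32, gold, 37, 20), (SEA, Delta, Vic, 32, gold, 37, 25), (SEA, Delta, Vic, 32, gold, 4, 11), (SEA, Echo, Uma, 12, gold, 37, 20), (SEA, Echo, Uma, 12, gold, 37, 25), (SEA, Echo, Uma, 12, gold, 4, 11), (SEA, Vega, Wes, 1, gold, 37, 20), (SEA, Vega, Wes, 1, gold, 37, 25), (SEA, Vega, Wes, 1, gold, 4, 11), (SF, Nova, Hal, 21, black, 21, 8), (SF, Nova, Hal, 21, black, 5, 35), (SF, Nova, Hal, 21, gold, 37, 20), (SF, Nova, Hal, 21, gold, 37, 25), (SF, Nova, Hal, 21, gold, 4, 11), (SF, Nova, Hal, 21, green, 26, 9), (SF, Omega, Cal, 36, black, 21, 8), (SF, Omega, Cal, 36, black, 5, 35), (SF, Omega, Cal, 36, gold, 37, 20), (SF, Omega, Cal, 36, gold, 37, 25), (SF, Omega, Cal, 36, gold, 4, 11), (SF, Omega, Cal, 36, green, 26, 9), (SF, Orion, Rae, 3, black, 21, 8), (SF, Orion, Rae, 3, black, 5, 35), (SF, Orion, Rae, 3, gold, 37, 20), (SF, Orion, Rae, 3, gold, 37, 25), (SF, Orion, Rae, 3, gold, 4, 11), (SF, Orion, Rae, 3, green, 26, 9), (SF, Zephyr, Vic, 2, black, 21, 8), (SF, Zephyr, Vic, 2, black, 5, 35), (SF, Zephyr, Vic, 2, gold, 37, 20), (SF, Zephyr, Vic, 2, gold, 37, 25), (SF, Zephyr, Vic, 2, gold, 4, 11), (SF, Zephyr, Vic, 2, green, 26, 9)}.
Filtering on qty >= 2 leaves {(SEA, Beta, Bo, 35, gold, 37, 20), (SEA, Beta, Bo, 35, gold, 37, 25), (SEA, Beta, Bo, 35, gold, 4, 11), (SEA, Delta, Vic, 32, gold, 37, 20), (SEA, Delta, Vic, 32, gold, 37, 25), (SEA, Delta, Vic, 32, gold, 4, 11), (SEA, Echo, Uma, 12, gold, 37, 20), (SEA, Echo, Uma, 12, gold, 37, 25), (SEA, Echo, Uma, 12, gold, 4, 11), (SF, Nova, Hal, 21, black, 21, 8), (SF, Nova, Hal, 21, black, 5, 35), (SF, Nova, Hal, 21, gold, 37, 20), (SF, Nova, Hal, 21, gold, 37, 25), (SF, Nova, Hal, 21, gold, 4, 11), (SF, Nova, Hal, 21, green, 26, 9), (SF, Omega, Cal, 36, black, 21, 8), (SF, Omega, Cal, 36, black, 5, 35), (SF, Omega, Cal, 36, gold, 37, 20), (SF, Omega, Cal, 36, gold, 37, 25), (SF, Omega, Cal, 36, gold, 4, 11), (SF, Omega, Cal, 36, green, 26, 9), (SF, Orion, Rae, 3, black, 21, 8), (SF, Orion, Rae, 3, black, 5, 35), (SF, Orion, Rae, 3, gold, 37, 20), (SF, Orion, Rae, 3, gold, 37, 25), (SF, Orion, Rae, 3, gold, 4, 11), (SF, Orion, Rae, 3, green, 26, 9), (SF, Zephyr, Vic, 2, black, 21, 8), (SF, Zephyr, Vic, 2, black, 5, 35), (SF, Zephyr, Vic, 2, gold, 37, 20), (SF, Zephyr, Vic, 2, gold, 37, 25), (SF, Zephyr, Vic, 2, gold, 4, 11), (SF, Zephyr, Vic, 2, green, 26, 9)}.
π_{color, city, pid} gives {(black, SF, 21), (black, SF, 5), (gold, SEA, 37), (gold, SEA, 4), (gold, SF, 37), (gold, SF, 4), (green, SF, 26)} (26 duplicate(s) eliminated).

{(black, SF, 21), (black, SF, 5), (gold, SEA, 37), (gold, SEA, 4), (gold, SF, 37), (gold, SF, 4), (green, SF, 26)}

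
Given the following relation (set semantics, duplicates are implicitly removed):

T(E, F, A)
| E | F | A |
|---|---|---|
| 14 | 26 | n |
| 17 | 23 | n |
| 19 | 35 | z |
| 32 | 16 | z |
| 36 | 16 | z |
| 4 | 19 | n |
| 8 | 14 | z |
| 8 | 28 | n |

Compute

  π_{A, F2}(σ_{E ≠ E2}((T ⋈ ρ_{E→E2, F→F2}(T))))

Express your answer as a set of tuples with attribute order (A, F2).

ρ[E→E2, F→F2]: schema becomes (E2, F2, A); tuples unchanged.
T ⋈ ρ_{E→E2, F→F2}(T) (natural join on A): {(14, 26, n, 14, 26), (14, 26, n, 17, 23), (14, 26, n, 4, 19), (14, 26, n, 8, 28), (17, 23, n, 14, 26), (17, 23, n, 17, 23), (17, 23, n, 4, 19), (17, 23, n, 8, 28), (19, 35, z, 19, 35), (19, 35, z, 32, 16), (19, 35, z, 36, 16), (19, 35, z, 8, 14), (32, 16, z, 19, 35), (32, 16, z, 32, 16), (32, 16, z, 36, 16), (32, 16, z, 8, 14), (36, 16, z, 19, 35), (36, 16, z, 32, 16), (36, 16, z, 36, 16), (36, 16, z, 8, 14), (4, 19, n, 14, 26), (4, 19, n, 17, 23), (4, 19, n, 4, 19), (4, 19, n, 8, 28), (8, 14, z, 19, 35), (8, 14, z, 32, 16), (8, 14, z, 36, 16), (8, 14, z, 8, 14), (8, 28, n, 14, 26), (8, 28, n, 17, 23), (8, 28, n, 4, 19), (8, 28, n, 8, 28)}
Filtering on E ≠ E2 leaves {(14, 26, n, 17, 23), (14, 26, n, 4, 19), (14, 26, n, 8, 28), (17, 23, n, 14, 26), (17, 23, n, 4, 19), (17, 23, n, 8, 28), (19, 35, z, 32, 16), (19, 35, z, 36, 16), (19, 35, z, 8, 14), (32, 16, z, 19, 35), (32, 16, z, 36, 16), (32, 16, z, 8, 14), (36, 16, z, 19, 35), (36, 16, z, 32, 16), (36, 16, z, 8, 14), (4, 19, n, 14, 26), (4, 19, n, 17, 23), (4, 19, n, 8, 28), (8, 14, z, 19, 35), (8, 14, z, 32, 16), (8, 14, z, 36, 16), (8, 28, n, 14, 26), (8, 28, n, 17, 23), (8, 28, n, 4, 19)}.
Keep only column(s) A, F2 (17 duplicate(s) eliminated): {(n, 19), (n, 23), (n, 26), (n, 28), (z, 14), (z, 16), (z, 35)}

{(n, 19), (n, 23), (n, 26), (n, 28), (z, 14), (z, 16), (z, 35)}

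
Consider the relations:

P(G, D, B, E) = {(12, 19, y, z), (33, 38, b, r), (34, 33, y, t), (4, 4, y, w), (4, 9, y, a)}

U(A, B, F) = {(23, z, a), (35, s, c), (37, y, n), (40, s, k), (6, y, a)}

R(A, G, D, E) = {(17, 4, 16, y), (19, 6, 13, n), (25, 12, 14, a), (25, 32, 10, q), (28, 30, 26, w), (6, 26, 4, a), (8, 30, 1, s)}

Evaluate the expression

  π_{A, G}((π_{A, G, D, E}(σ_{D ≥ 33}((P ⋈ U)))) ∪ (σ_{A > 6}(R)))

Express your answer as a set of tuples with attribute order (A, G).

{(17, 4), (19, 6), (25, 12), (25, 32), (28, 30), (37, 34), (6, 34), (8, 30)}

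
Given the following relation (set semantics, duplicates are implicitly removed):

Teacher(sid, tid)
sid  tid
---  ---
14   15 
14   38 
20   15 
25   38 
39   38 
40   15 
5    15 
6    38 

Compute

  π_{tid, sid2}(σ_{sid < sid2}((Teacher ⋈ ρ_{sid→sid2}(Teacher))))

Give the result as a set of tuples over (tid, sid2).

ρ[sid→sid2]: schema becomes (sid2, tid); tuples unchanged.
Teacher ⋈ ρ_{sid→sid2}(Teacher) (natural join on tid): {(14, 15, 14), (14, 15, 20), (14, 15, 40), (14, 15, 5), (14, 38, 14), (14, 38, 25), (14, 38, 39), (14, 38, 6), (20, 15, 14), (20, 15, 20), (20, 15, 40), (20, 15, 5), (25, 38, 14), (25, 38, 25), (25, 38, 39), (25, 38, 6), (39, 38, 14), (39, 38, 25), (39, 38, 39), (39, 38, 6), (40, 15, 14), (40, 15, 20), (40, 15, 40), (40, 15, 5), (5, 15, 14), (5, 15, 20), (5, 15, 40), (5, 15, 5), (6, 38, 14), (6, 38, 25), (6, 38, 39), (6, 38, 6)}
Selection sid < sid2: {(14, 15, 20), (14, 15, 40), (14, 38, 25), (14, 38, 39), (20, 15, 40), (25, 38, 39), (5, 15, 14), (5, 15, 20), (5, 15, 40), (6, 38, 14), (6, 38, 25), (6, 38, 39)}
Projecting to tid, sid2 (6 duplicate(s) eliminated): {(15, 14), (15, 20), (15, 40), (38, 14), (38, 25), (38, 39)}

{(15, 14), (15, 20), (15, 40), (38, 14), (38, 25), (38, 39)}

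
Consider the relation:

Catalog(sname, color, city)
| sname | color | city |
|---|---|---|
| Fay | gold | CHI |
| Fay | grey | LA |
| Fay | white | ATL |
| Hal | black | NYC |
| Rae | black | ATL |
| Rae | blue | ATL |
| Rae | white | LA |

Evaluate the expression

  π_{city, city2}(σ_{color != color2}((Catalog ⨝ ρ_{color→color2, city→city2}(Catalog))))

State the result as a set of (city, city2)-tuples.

ρ[color→color2, city→city2]: schema becomes (sname, color2, city2); tuples unchanged.
Catalog ⋈ ρ_{color→color2, city→city2}(Catalog) (natural join on sname): {(Fay, gold, CHI, gold, CHI), (Fay, gold, CHI, grey, LA), (Fay, gold, CHI, white, ATL), (Fay, grey, LA, gold, CHI), (Fay, grey, LA, grey, LA), (Fay, grey, LA, white, ATL), (Fay, white, ATL, gold, CHI), (Fay, white, ATL, grey, LA), (Fay, white, ATL, white, ATL), (Hal, black, NYC, black, NYC), (Rae, black, ATL, black, ATL), (Rae, black, ATL, blue, ATL), (Rae, black, ATL, white, LA), (Rae, blue, ATL, black, ATL), (Rae, blue, ATL, blue, ATL), (Rae, blue, ATL, white, LA), (Rae, white, LA, black, ATL), (Rae, white, LA, blue, ATL), (Rae, white, LA, white, LA)}
Selection color != color2: {(Fay, gold, CHI, grey, LA), (Fay, gold, CHI, white, ATL), (Fay, grey, LA, gold, CHI), (Fay, grey, LA, white, ATL), (Fay, white, ATL, gold, CHI), (Fay, white, ATL, grey, LA), (Rae, black, ATL, blue, ATL), (Rae, black, ATL, white, LA), (Rae, blue, ATL, black, ATL), (Rae, blue, ATL, white, LA), (Rae, white, LA, black, ATL), (Rae, white, LA, blue, ATL)}
π[city, city2]: project onto (city, city2) (5 duplicate(s) eliminated) → {(ATL, ATL), (ATL, CHI), (ATL, LA), (CHI, ATL), (CHI, LA), (LA, ATL), (LA, CHI)}

{(ATL, ATL), (ATL, CHI), (ATL, LA), (CHI, ATL), (CHI, LA), (LA, ATL), (LA, CHI)}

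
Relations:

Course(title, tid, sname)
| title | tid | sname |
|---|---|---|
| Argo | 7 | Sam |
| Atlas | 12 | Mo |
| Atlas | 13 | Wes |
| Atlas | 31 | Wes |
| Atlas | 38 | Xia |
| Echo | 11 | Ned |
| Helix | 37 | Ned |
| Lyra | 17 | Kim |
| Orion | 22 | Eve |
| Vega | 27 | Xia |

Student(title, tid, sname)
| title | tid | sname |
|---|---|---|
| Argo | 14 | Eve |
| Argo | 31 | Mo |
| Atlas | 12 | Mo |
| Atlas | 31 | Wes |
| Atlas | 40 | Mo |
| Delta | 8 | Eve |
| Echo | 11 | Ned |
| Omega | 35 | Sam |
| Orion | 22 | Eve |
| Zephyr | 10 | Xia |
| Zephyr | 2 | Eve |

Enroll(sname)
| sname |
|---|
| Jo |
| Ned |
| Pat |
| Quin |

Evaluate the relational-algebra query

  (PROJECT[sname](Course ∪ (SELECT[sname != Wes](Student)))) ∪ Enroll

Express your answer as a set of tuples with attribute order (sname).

{Eve, Jo, Kim, Mo, Ned, Pat, Quin, Sam, Wes, Xia}

Filtering on sname != Wes leaves {(Argo, 14, Eve), (Argo, 31, Mo), (Atlas, 12, Mo), (Atlas, 40, Mo), (Delta, 8, Eve), (Echo, 11, Ned), (Omega, 35, Sam), (Orion, 22, Eve), (Zephyr, 10, Xia), (Zephyr, 2, Eve)}.
Union: {(Argo, 7, Sam), (Atlas, 12, Mo), (Atlas, 13, Wes), (Atlas, 31, Wes), (Atlas, 38, Xia), (Echo, 11, Ned), (Helix, 37, Ned), (Lyra, 17, Kim), (Orion, 22, Eve), (Vega, 27, Xia)} with {(Argo, 14, Eve), (Argo, 31, Mo), (Atlas, 12, Mo), (Atlas, 40, Mo), (Delta, 8, Eve), (Echo, 11, Ned), (Omega, 35, Sam), (Orion, 22, Eve), (Zephyr, 10, Xia), (Zephyr, 2, Eve)} → {(Argo, 14, Eve), (Argo, 31, Mo), (Argo, 7, Sam), (Atlas, 12, Mo), (Atlas, 13, Wes), (Atlas, 31, Wes), (Atlas, 38, Xia), (Atlas, 40, Mo), (Delta, 8, Eve), (Echo, 11, Ned), (Helix, 37, Ned), (Lyra, 17, Kim), (Omega, 35, Sam), (Orion, 22, Eve), (Vega, 27, Xia), (Zephyr, 10, Xia), (Zephyr, 2, Eve)}
π[sname]: project onto (sname) (10 duplicate(s) eliminated) → {Eve, Kim, Mo, Ned, Sam, Wes, Xia}
Union: {Eve, Kim, Mo, Ned, Sam, Wes, Xia} with {Jo, Ned, Pat, Quin} → {Eve, Jo, Kim, Mo, Ned, Pat, Quin, Sam, Wes, Xia}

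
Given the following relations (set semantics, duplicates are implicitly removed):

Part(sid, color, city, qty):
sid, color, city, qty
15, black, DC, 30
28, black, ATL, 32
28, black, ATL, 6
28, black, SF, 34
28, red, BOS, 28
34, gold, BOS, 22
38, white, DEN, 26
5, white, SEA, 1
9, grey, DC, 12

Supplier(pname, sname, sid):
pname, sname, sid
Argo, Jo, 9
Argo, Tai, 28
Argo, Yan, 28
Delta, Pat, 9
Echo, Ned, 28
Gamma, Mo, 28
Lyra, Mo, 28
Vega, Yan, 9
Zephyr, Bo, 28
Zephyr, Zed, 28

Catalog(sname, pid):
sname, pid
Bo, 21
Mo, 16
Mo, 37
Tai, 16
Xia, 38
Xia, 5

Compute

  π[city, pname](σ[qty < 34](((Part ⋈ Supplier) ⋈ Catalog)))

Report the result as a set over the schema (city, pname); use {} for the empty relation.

{(ATL, Argo), (ATL, Gamma), (ATL, Lyra), (ATL, Zephyr), (BOS, Argo), (BOS, Gamma), (BOS, Lyra), (BOS, Zephyr)}

Joining Part and Supplier on sid yields {(28, black, ATL, 32, Argo, Tai), (28, black, ATL, 32, Argo, Yan), (28, black, ATL, 32, Echo, Ned), (28, black, ATL, 32, Gamma, Mo), (28, black, ATL, 32, Lyra, Mo), (28, black, ATL, 32, Zephyr, Bo), (28, black, ATL, 32, Zephyr, Zed), (28, black, ATL, 6, Argo, Tai), (28, black, ATL, 6, Argo, Yan), (28, black, ATL, 6, Echo, Ned), (28, black, ATL, 6, Gamma, Mo), (28, black, ATL, 6, Lyra, Mo), (28, black, ATL, 6, Zephyr, Bo), (28, black, ATL, 6, Zephyr, Zed), (28, black, SF, 34, Argo, Tai), (28, black, SF, 34, Argo, Yan), (28, black, SF, 34, Echo, Ned), (28, black, SF, 34, Gamma, Mo), (28, black, SF, 34, Lyra, Mo), (28, black, SF, 34, Zephyr, Bo), (28, black, SF, 34, Zephyr, Zed), (28, red, BOS, 28, Argo, Tai), (28, red, BOS, 28, Argo, Yan), (28, red, BOS, 28, Echo, Ned), (28, red, BOS, 28, Gamma, Mo), (28, red, BOS, 28, Lyra, Mo), (28, red, BOS, 28, Zephyr, Bo), (28, red, BOS, 28, Zephyr, Zed), (9, grey, DC, 12, Argo, Jo), (9, grey, DC, 12, Delta, Pat), (9, grey, DC, 12, Vega, Yan)}.
Joining (Part ⋈ Supplier) and Catalog on sname yields {(28, black, ATL, 32, Argo, Tai, 16), (28, black, ATL, 32, Gamma, Mo, 16), (28, black, ATL, 32, Gamma, Mo, 37), (28, black, ATL, 32, Lyra, Mo, 16), (28, black, ATL, 32, Lyra, Mo, 37), (28, black, ATL, 32, Zephyr, Bo, 21), (28, black, ATL, 6, Argo, Tai, 16), (28, black, ATL, 6, Gamma, Mo, 16), (28, black, ATL, 6, Gamma, Mo, 37), (28, black, ATL, 6, Lyra, Mo, 16), (28, black, ATL, 6, Lyra, Mo, 37), (28, black, ATL, 6, Zephyr, Bo, 21), (28, black, SF, 34, Argo, Tai, 16), (28, black, SF, 34, Gamma, Mo, 16), (28, black, SF, 34, Gamma, Mo, 37), (28, black, SF, 34, Lyra, Mo, 16), (28, black, SF, 34, Lyra, Mo, 37), (28, black, SF, 34, Zephyr, Bo, 21), (28, red, BOS, 28, Argo, Tai, 16), (28, red, BOS, 28, Gamma, Mo, 16), (28, red, BOS, 28, Gamma, Mo, 37), (28, red, BOS, 28, Lyra, Mo, 16), (28, red, BOS, 28, Lyra, Mo, 37), (28, red, BOS, 28, Zephyr, Bo, 21)}.
σ[qty < 34]: keep tuples satisfying qty < 34 → {(28, black, ATL, 32, Argo, Tai, 16), (28, black, ATL, 32, Gamma, Mo, 16), (28, black, ATL, 32, Gamma, Mo, 37), (28, black, ATL, 32, Lyra, Mo, 16), (28, black, ATL, 32, Lyra, Mo, 37), (28, black, ATL, 32, Zephyr, Bo, 21), (28, black, ATL, 6, Argo, Tai, 16), (28, black, ATL, 6, Gamma, Mo, 16), (28, black, ATL, 6, Gamma, Mo, 37), (28, black, ATL, 6, Lyra, Mo, 16), (28, black, ATL, 6, Lyra, Mo, 37), (28, black, ATL, 6, Zephyr, Bo, 21), (28, red, BOS, 28, Argo, Tai, 16), (28, red, BOS, 28, Gamma, Mo, 16), (28, red, BOS, 28, Gamma, Mo, 37), (28, red, BOS, 28, Lyra, Mo, 16), (28, red, BOS, 28, Lyra, Mo, 37), (28, red, BOS, 28, Zephyr, Bo, 21)}
π_{city, pname} gives {(ATL, Argo), (ATL, Gamma), (ATL, Lyra), (ATL, Zephyr), (BOS, Argo), (BOS, Gamma), (BOS, Lyra), (BOS, Zephyr)} (10 duplicate(s) eliminated).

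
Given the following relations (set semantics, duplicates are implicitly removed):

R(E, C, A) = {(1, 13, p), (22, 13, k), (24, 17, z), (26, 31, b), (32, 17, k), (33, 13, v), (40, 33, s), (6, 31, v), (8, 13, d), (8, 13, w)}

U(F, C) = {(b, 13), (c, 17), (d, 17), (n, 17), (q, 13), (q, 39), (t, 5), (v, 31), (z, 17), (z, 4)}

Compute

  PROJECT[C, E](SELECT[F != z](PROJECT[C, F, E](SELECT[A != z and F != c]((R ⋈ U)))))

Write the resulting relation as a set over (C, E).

{(13, 1), (13, 22), (13, 33), (13, 8), (17, 32), (31, 26), (31, 6)}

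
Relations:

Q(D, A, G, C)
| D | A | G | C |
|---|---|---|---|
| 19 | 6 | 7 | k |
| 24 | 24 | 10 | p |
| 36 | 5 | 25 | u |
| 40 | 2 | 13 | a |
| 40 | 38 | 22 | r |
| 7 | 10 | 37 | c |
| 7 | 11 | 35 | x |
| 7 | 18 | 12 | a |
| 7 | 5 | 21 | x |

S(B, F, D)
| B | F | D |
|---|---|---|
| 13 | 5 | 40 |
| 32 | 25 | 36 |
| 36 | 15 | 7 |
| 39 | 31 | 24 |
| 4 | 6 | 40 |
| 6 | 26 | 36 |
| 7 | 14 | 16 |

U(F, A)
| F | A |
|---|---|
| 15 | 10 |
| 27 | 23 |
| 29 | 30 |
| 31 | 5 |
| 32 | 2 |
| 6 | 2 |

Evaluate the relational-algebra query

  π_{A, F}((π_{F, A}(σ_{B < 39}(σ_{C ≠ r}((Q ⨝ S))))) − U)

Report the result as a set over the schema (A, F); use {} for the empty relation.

Joining Q and S on D yields {(24, 24, 10, p, 39, 31), (36, 5, 25, u, 32, 25), (36, 5, 25, u, 6, 26), (40, 2, 13, a, 13, 5), (40, 2, 13, a, 4, 6), (40, 38, 22, r, 13, 5), (40, 38, 22, r, 4, 6), (7, 10, 37, c, 36, 15), (7, 11, 35, x, 36, 15), (7, 18, 12, a, 36, 15), (7, 5, 21, x, 36, 15)}.
Filtering on C ≠ r leaves {(24, 24, 10, p, 39, 31), (36, 5, 25, u, 32, 25), (36, 5, 25, u, 6, 26), (40, 2, 13, a, 13, 5), (40, 2, 13, a, 4, 6), (7, 10, 37, c, 36, 15), (7, 11, 35, x, 36, 15), (7, 18, 12, a, 36, 15), (7, 5, 21, x, 36, 15)}.
Filtering on B < 39 leaves {(36, 5, 25, u, 32, 25), (36, 5, 25, u, 6, 26), (40, 2, 13, a, 13, 5), (40, 2, 13, a, 4, 6), (7, 10, 37, c, 36, 15), (7, 11, 35, x, 36, 15), (7, 18, 12, a, 36, 15), (7, 5, 21, x, 36, 15)}.
π_{F, A} gives {(15, 10), (15, 11), (15, 18), (15, 5), (25, 5), (26, 5), (5, 2), (6, 2)}.
Set difference of the two operands is {(15, 11), (15, 18), (15, 5), (25, 5), (26, 5), (5, 2)}.
π_{A, F} gives {(11, 15), (18, 15), (2, 5), (5, 15), (5, 25), (5, 26)}.

{(11, 15), (18, 15), (2, 5), (5, 15), (5, 25), (5, 26)}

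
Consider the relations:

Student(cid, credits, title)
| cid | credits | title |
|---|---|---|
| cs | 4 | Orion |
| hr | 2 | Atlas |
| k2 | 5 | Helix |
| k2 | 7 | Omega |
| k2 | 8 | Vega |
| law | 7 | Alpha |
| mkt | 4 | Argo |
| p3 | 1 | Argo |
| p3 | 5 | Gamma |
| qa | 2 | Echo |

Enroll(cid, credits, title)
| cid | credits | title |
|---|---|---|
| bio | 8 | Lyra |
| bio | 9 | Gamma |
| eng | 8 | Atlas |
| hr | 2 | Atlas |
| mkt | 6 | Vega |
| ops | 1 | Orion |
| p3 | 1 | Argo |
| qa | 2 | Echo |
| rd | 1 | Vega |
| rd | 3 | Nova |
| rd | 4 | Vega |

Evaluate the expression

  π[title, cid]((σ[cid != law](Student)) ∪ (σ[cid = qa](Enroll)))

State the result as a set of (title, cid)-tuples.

{(Argo, mkt), (Argo, p3), (Atlas, hr), (Echo, qa), (Gamma, p3), (Helix, k2), (Omega, k2), (Orion, cs), (Vega, k2)}

σ[cid != law]: keep tuples satisfying cid != law → {(cs, 4, Orion), (hr, 2, Atlas), (k2, 5, Helix), (k2, 7, Omega), (k2, 8, Vega), (mkt, 4, Argo), (p3, 1, Argo), (p3, 5, Gamma), (qa, 2, Echo)}
σ[cid = qa]: keep tuples satisfying cid = qa → {(qa, 2, Echo)}
Set union of the two operands is {(cs, 4, Orion), (hr, 2, Atlas), (k2, 5, Helix), (k2, 7, Omega), (k2, 8, Vega), (mkt, 4, Argo), (p3, 1, Argo), (p3, 5, Gamma), (qa, 2, Echo)}.
Keep only column(s) title, cid: {(Argo, mkt), (Argo, p3), (Atlas, hr), (Echo, qa), (Gamma, p3), (Helix, k2), (Omega, k2), (Orion, cs), (Vega, k2)}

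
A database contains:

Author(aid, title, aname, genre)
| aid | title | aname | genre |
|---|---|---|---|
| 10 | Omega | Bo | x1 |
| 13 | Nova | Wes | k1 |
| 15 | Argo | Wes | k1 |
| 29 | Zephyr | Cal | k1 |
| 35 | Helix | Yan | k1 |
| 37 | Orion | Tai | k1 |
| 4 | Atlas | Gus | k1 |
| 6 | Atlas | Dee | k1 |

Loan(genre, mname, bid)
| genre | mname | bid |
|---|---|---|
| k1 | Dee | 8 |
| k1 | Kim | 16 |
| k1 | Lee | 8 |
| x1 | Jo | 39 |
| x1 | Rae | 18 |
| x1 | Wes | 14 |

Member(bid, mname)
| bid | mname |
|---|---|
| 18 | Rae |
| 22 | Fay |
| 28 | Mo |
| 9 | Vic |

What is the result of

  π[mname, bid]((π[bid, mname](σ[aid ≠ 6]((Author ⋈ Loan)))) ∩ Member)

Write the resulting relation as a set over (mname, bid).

{(Rae, 18)}

Joining Author and Loan on genre yields {(10, Omega, Bo, x1, Jo, 39), (10, Omega, Bo, x1, Rae, 18), (10, Omega, Bo, x1, Wes, 14), (13, Nova, Wes, k1, Dee, 8), (13, Nova, Wes, k1, Kim, 16), (13, Nova, Wes, k1, Lee, 8), (15, Argo, Wes, k1, Dee, 8), (15, Argo, Wes, k1, Kim, 16), (15, Argo, Wes, k1, Lee, 8), (29, Zephyr, Cal, k1, Dee, 8), (29, Zephyr, Cal, k1, Kim, 16), (29, Zephyr, Cal, k1, Lee, 8), (35, Helix, Yan, k1, Dee, 8), (35, Helix, Yan, k1, Kim, 16), (35, Helix, Yan, k1, Lee, 8), (37, Orion, Tai, k1, Dee, 8), (37, Orion, Tai, k1, Kim, 16), (37, Orion, Tai, k1, Lee, 8), (4, Atlas, Gus, k1, Dee, 8), (4, Atlas, Gus, k1, Kim, 16), (4, Atlas, Gus, k1, Lee, 8), (6, Atlas, Dee, k1, Dee, 8), (6, Atlas, Dee, k1, Kim, 16), (6, Atlas, Dee, k1, Lee, 8)}.
σ[aid ≠ 6]: keep tuples satisfying aid ≠ 6 → {(10, Omega, Bo, x1, Jo, 39), (10, Omega, Bo, x1, Rae, 18), (10, Omega, Bo, x1, Wes, 14), (13, Nova, Wes, k1, Dee, 8), (13, Nova, Wes, k1, Kim, 16), (13, Nova, Wes, k1, Lee, 8), (15, Argo, Wes, k1, Dee, 8), (15, Argo, Wes, k1, Kim, 16), (15, Argo, Wes, k1, Lee, 8), (29, Zephyr, Cal, k1, Dee, 8), (29, Zephyr, Cal, k1, Kim, 16), (29, Zephyr, Cal, k1, Lee, 8), (35, Helix, Yan, k1, Dee, 8), (35, Helix, Yan, k1, Kim, 16), (35, Helix, Yan, k1, Lee, 8), (37, Orion, Tai, k1, Dee, 8), (37, Orion, Tai, k1, Kim, 16), (37, Orion, Tai, k1, Lee, 8), (4, Atlas, Gus, k1, Dee, 8), (4, Atlas, Gus, k1, Kim, 16), (4, Atlas, Gus, k1, Lee, 8)}
Projecting to bid, mname (15 duplicate(s) eliminated): {(14, Wes), (16, Kim), (18, Rae), (39, Jo), (8, Dee), (8, Lee)}
Set intersection of the two operands is {(18, Rae)}.
Projecting to mname, bid: {(Rae, 18)}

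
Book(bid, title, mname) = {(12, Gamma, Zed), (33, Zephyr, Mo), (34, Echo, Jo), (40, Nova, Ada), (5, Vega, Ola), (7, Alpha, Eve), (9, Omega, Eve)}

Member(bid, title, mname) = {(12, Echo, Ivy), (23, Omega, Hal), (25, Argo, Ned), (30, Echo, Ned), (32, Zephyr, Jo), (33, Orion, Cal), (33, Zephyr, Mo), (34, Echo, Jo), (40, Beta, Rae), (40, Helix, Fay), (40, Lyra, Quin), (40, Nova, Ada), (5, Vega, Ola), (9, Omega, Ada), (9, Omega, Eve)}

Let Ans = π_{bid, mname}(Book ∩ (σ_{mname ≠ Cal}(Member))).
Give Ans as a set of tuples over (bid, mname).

{(33, Mo), (34, Jo), (40, Ada), (5, Ola), (9, Eve)}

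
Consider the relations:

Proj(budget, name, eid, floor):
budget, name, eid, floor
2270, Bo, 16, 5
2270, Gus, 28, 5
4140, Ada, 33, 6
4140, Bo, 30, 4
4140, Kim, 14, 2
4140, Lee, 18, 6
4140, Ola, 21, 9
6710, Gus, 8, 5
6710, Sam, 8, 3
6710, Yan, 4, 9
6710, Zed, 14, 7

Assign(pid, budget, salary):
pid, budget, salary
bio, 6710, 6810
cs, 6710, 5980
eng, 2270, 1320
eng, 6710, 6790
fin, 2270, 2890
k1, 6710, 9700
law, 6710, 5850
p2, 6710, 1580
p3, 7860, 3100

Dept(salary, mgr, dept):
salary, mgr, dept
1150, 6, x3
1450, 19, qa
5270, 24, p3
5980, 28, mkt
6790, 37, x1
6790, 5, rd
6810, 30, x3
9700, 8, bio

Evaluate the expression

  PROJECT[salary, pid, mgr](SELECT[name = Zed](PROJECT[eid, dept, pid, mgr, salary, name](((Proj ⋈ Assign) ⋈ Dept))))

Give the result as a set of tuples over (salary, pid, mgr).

{(5980, cs, 28), (6790, eng, 37), (6790, eng, 5), (6810, bio, 30), (9700, k1, 8)}

Proj ⋈ Assign (natural join on budget): {(2270, Bo, 16, 5, eng, 1320), (2270, Bo, 16, 5, fin, 2890), (2270, Gus, 28, 5, eng, 1320), (2270, Gus, 28, 5, fin, 2890), (6710, Gus, 8, 5, bio, 6810), (6710, Gus, 8, 5, cs, 5980), (6710, Gus, 8, 5, eng, 6790), (6710, Gus, 8, 5, k1, 9700), (6710, Gus, 8, 5, law, 5850), (6710, Gus, 8, 5, p2, 1580), (6710, Sam, 8, 3, bio, 6810), (6710, Sam, 8, 3, cs, 5980), (6710, Sam, 8, 3, eng, 6790), (6710, Sam, 8, 3, k1, 9700), (6710, Sam, 8, 3, law, 5850), (6710, Sam, 8, 3, p2, 1580), (6710, Yan, 4, 9, bio, 6810), (6710, Yan, 4, 9, cs, 5980), (6710, Yan, 4, 9, eng, 6790), (6710, Yan, 4, 9, k1, 9700), (6710, Yan, 4, 9, law, 5850), (6710, Yan, 4, 9, p2, 1580), (6710, Zed, 14, 7, bio, 6810), (6710, Zed, 14, 7, cs, 5980), (6710, Zed, 14, 7, eng, 6790), (6710, Zed, 14, 7, k1, 9700), (6710, Zed, 14, 7, law, 5850), (6710, Zed, 14, 7, p2, 1580)}
(Proj ⋈ Assign) ⋈ Dept (natural join on salary): {(6710, Gus, 8, 5, bio, 6810, 30, x3), (6710, Gus, 8, 5, cs, 5980, 28, mkt), (6710, Gus, 8, 5, eng, 6790, 37, x1), (6710, Gus, 8, 5, eng, 6790, 5, rd), (6710, Gus, 8, 5, k1, 9700, 8, bio), (6710, Sam, 8, 3, bio, 6810, 30, x3), (6710, Sam, 8, 3, cs, 5980, 28, mkt), (6710, Sam, 8, 3, eng, 6790, 37, x1), (6710, Sam, 8, 3, eng, 6790, 5, rd), (6710, Sam, 8, 3, k1, 9700, 8, bio), (6710, Yan, 4, 9, bio, 6810, 30, x3), (6710, Yan, 4, 9, cs, 5980, 28, mkt), (6710, Yan, 4, 9, eng, 6790, 37, x1), (6710, Yan, 4, 9, eng, 6790, 5, rd), (6710, Yan, 4, 9, k1, 9700, 8, bio), (6710, Zed, 14, 7, bio, 6810, 30, x3), (6710, Zed, 14, 7, cs, 5980, 28, mkt), (6710, Zed, 14, 7, eng, 6790, 37, x1), (6710, Zed, 14, 7, eng, 6790, 5, rd), (6710, Zed, 14, 7, k1, 9700, 8, bio)}
Projecting to eid, dept, pid, mgr, salary, name: {(14, bio, k1, 8, 9700, Zed), (14, mkt, cs, 28, 5980, Zed), (14, rd, eng, 5, 6790, Zed), (14, x1, eng, 37, 6790, Zed), (14, x3, bio, 30, 6810, Zed), (4, bio, k1, 8, 9700, Yan), (4, mkt, cs, 28, 5980, Yan), (4, rd, eng, 5, 6790, Yan), (4, x1, eng, 37, 6790, Yan), (4, x3, bio, 30, 6810, Yan), (8, bio, k1, 8, 9700, Gus), (8, bio, k1, 8, 9700, Sam), (8, mkt, cs, 28, 5980, Gus), (8, mkt, cs, 28, 5980, Sam), (8, rd, eng, 5, 6790, Gus), (8, rd, eng, 5, 6790, Sam), (8, x1, eng, 37, 6790, Gus), (8, x1, eng, 37, 6790, Sam), (8, x3, bio, 30, 6810, Gus), (8, x3, bio, 30, 6810, Sam)}
Filtering on name = Zed leaves {(14, bio, k1, 8, 9700, Zed), (14, mkt, cs, 28, 5980, Zed), (14, rd, eng, 5, 6790, Zed), (14, x1, eng, 37, 6790, Zed), (14, x3, bio, 30, 6810, Zed)}.
Projecting to salary, pid, mgr: {(5980, cs, 28), (6790, eng, 37), (6790, eng, 5), (6810, bio, 30), (9700, k1, 8)}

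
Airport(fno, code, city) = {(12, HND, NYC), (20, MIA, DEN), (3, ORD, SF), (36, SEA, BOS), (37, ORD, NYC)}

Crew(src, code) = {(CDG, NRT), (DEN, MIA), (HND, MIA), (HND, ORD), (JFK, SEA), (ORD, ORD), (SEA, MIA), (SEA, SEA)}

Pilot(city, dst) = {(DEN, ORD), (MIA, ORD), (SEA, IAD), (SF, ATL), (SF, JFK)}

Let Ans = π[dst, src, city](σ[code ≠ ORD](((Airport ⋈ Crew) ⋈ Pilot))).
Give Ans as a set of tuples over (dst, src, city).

{(ORD, DEN, DEN), (ORD, HND, DEN), (ORD, SEA, DEN)}

Natural join on code: {(20, MIA, DEN, DEN), (20, MIA, DEN, HND), (20, MIA, DEN, SEA), (3, ORD, SF, HND), (3, ORD, SF, ORD), (36, SEA, BOS, JFK), (36, SEA, BOS, SEA), (37, ORD, NYC, HND), (37, ORD, NYC, ORD)}
Natural join on city: {(20, MIA, DEN, DEN, ORD), (20, MIA, DEN, HND, ORD), (20, MIA, DEN, SEA, ORD), (3, ORD, SF, HND, ATL), (3, ORD, SF, HND, JFK), (3, ORD, SF, ORD, ATL), (3, ORD, SF, ORD, JFK)}
Apply σ_{code ≠ ORD}; surviving tuples: {(20, MIA, DEN, DEN, ORD), (20, MIA, DEN, HND, ORD), (20, MIA, DEN, SEA, ORD)}
Projecting to dst, src, city: {(ORD, DEN, DEN), (ORD, HND, DEN), (ORD, SEA, DEN)}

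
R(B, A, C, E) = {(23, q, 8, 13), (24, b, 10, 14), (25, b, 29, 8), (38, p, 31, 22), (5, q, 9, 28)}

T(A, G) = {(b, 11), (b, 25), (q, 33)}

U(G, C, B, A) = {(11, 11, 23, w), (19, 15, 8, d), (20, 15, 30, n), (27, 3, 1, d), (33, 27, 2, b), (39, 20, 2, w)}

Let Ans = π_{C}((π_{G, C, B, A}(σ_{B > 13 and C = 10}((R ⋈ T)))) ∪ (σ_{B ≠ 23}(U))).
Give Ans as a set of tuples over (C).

Joining R and T on A yields {(23, q, 8, 13, 33), (24, b, 10, 14, 11), (24, b, 10, 14, 25), (25, b, 29, 8, 11), (25, b, 29, 8, 25), (5, q, 9, 28, 33)}.
Filtering on B > 13 and C = 10 leaves {(24, b, 10, 14, 11), (24, b, 10, 14, 25)}.
Keep only column(s) G, C, B, A: {(11, 10, 24, b), (25, 10, 24, b)}
Filtering on B ≠ 23 leaves {(19, 15, 8, d), (20, 15, 30, n), (27, 3, 1, d), (33, 27, 2, b), (39, 20, 2, w)}.
Taking the union: {(11, 10, 24, b), (19, 15, 8, d), (20, 15, 30, n), (25, 10, 24, b), (27, 3, 1, d), (33, 27, 2, b), (39, 20, 2, w)}
Keep only column(s) C (2 duplicate(s) eliminated): {10, 15, 20, 27, 3}

{10, 15, 20, 27, 3}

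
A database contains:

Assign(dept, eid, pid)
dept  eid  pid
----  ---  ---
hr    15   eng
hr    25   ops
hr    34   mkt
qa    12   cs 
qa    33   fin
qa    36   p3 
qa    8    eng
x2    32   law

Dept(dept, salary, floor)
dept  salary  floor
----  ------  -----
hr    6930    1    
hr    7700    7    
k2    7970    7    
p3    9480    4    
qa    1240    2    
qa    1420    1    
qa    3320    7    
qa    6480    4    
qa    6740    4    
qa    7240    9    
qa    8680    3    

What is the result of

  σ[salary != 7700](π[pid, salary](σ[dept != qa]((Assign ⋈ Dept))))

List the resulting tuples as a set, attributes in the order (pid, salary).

Joining Assign and Dept on dept yields {(hr, 15, eng, 6930, 1), (hr, 15, eng, 7700, 7), (hr, 25, ops, 6930, 1), (hr, 25, ops, 7700, 7), (hr, 34, mkt, 6930, 1), (hr, 34, mkt, 7700, 7), (qa, 12, cs, 1240, 2), (qa, 12, cs, 1420, 1), (qa, 12, cs, 3320, 7), (qa, 12, cs, 6480, 4), (qa, 12, cs, 6740, 4), (qa, 12, cs, 7240, 9), (qa, 12, cs, 8680, 3), (qa, 33, fin, 1240, 2), (qa, 33, fin, 1420, 1), (qa, 33, fin, 3320, 7), (qa, 33, fin, 6480, 4), (qa, 33, fin, 6740, 4), (qa, 33, fin, 7240, 9), (qa, 33, fin, 8680, 3), (qa, 36, p3, 1240, 2), (qa, 36, p3, 1420, 1), (qa, 36, p3, 3320, 7), (qa, 36, p3, 6480, 4), (qa, 36, p3, 6740, 4), (qa, 36, p3, 7240, 9), (qa, 36, p3, 8680, 3), (qa, 8, eng, 1240, 2), (qa, 8, eng, 1420, 1), (qa, 8, eng, 3320, 7), (qa, 8, eng, 6480, 4), (qa, 8, eng, 6740, 4), (qa, 8, eng, 7240, 9), (qa, 8, eng, 8680, 3)}.
Selection dept != qa: {(hr, 15, eng, 6930, 1), (hr, 15, eng, 7700, 7), (hr, 25, ops, 6930, 1), (hr, 25, ops, 7700, 7), (hr, 34, mkt, 6930, 1), (hr, 34, mkt, 7700, 7)}
π[pid, salary]: project onto (pid, salary) → {(eng, 6930), (eng, 7700), (mkt, 6930), (mkt, 7700), (ops, 6930), (ops, 7700)}
Selection salary != 7700: {(eng, 6930), (mkt, 6930), (ops, 6930)}

{(eng, 6930), (mkt, 6930), (ops, 6930)}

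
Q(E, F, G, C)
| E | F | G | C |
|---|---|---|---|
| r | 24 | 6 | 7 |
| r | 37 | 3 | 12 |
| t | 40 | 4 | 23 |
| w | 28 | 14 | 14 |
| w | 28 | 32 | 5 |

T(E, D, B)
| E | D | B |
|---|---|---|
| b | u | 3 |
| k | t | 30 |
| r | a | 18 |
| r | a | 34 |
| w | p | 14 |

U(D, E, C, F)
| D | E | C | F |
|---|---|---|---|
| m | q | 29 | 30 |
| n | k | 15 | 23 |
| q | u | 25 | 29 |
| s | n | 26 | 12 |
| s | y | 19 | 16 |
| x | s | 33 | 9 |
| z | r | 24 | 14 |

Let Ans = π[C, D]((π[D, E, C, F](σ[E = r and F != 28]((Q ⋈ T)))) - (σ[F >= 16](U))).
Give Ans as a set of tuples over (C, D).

{(12, a), (7, a)}

Q ⋈ T (natural join on E): {(r, 24, 6, 7, a, 18), (r, 24, 6, 7, a, 34), (r, 37, 3, 12, a, 18), (r, 37, 3, 12, a, 34), (w, 28, 14, 14, p, 14), (w, 28, 32, 5, p, 14)}
σ[E = r and F != 28]: keep tuples satisfying E = r and F != 28 → {(r, 24, 6, 7, a, 18), (r, 24, 6, 7, a, 34), (r, 37, 3, 12, a, 18), (r, 37, 3, 12, a, 34)}
π[D, E, C, F]: project onto (D, E, C, F) (2 duplicate(s) eliminated) → {(a, r, 12, 37), (a, r, 7, 24)}
σ[F >= 16]: keep tuples satisfying F >= 16 → {(m, q, 29, 30), (n, k, 15, 23), (q, u, 25, 29), (s, y, 19, 16)}
Set difference of the two operands is {(a, r, 12, 37), (a, r, 7, 24)}.
π[C, D]: project onto (C, D) → {(12, a), (7, a)}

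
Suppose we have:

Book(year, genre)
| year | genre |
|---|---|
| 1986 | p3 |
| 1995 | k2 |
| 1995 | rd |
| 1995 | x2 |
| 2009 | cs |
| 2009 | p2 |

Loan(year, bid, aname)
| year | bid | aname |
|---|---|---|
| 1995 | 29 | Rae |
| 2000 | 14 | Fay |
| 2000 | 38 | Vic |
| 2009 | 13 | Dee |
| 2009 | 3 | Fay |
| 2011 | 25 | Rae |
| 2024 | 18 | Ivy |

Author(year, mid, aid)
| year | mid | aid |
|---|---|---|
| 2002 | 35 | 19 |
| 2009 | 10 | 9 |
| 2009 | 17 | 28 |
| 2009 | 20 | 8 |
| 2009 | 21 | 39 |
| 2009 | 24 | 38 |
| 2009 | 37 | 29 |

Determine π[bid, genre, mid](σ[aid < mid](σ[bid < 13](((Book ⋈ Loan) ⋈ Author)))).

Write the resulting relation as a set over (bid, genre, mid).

{(3, cs, 10), (3, cs, 20), (3, cs, 37), (3, p2, 10), (3, p2, 20), (3, p2, 37)}

Book ⋈ Loan (natural join on year): {(1995, k2, 29, Rae), (1995, rd, 29, Rae), (1995, x2, 29, Rae), (2009, cs, 13, Dee), (2009, cs, 3, Fay), (2009, p2, 13, Dee), (2009, p2, 3, Fay)}
(Book ⋈ Loan) ⋈ Author (natural join on year): {(2009, cs, 13, Dee, 10, 9), (2009, cs, 13, Dee, 17, 28), (2009, cs, 13, Dee, 20, 8), (2009, cs, 13, Dee, 21, 39), (2009, cs, 13, Dee, 24, 38), (2009, cs, 13, Dee, 37, 29), (2009, cs, 3, Fay, 10, 9), (2009, cs, 3, Fay, 17, 28), (2009, cs, 3, Fay, 20, 8), (2009, cs, 3, Fay, 21, 39), (2009, cs, 3, Fay, 24, 38), (2009, cs, 3, Fay, 37, 29), (2009, p2, 13, Dee, 10, 9), (2009, p2, 13, Dee, 17, 28), (2009, p2, 13, Dee, 20, 8), (2009, p2, 13, Dee, 21, 39), (2009, p2, 13, Dee, 24, 38), (2009, p2, 13, Dee, 37, 29), (2009, p2, 3, Fay, 10, 9), (2009, p2, 3, Fay, 17, 28), (2009, p2, 3, Fay, 20, 8), (2009, p2, 3, Fay, 21, 39), (2009, p2, 3, Fay, 24, 38), (2009, p2, 3, Fay, 37, 29)}
Selection bid < 13: {(2009, cs, 3, Fay, 10, 9), (2009, cs, 3, Fay, 17, 28), (2009, cs, 3, Fay, 20, 8), (2009, cs, 3, Fay, 21, 39), (2009, cs, 3, Fay, 24, 38), (2009, cs, 3, Fay, 37, 29), (2009, p2, 3, Fay, 10, 9), (2009, p2, 3, Fay, 17, 28), (2009, p2, 3, Fay, 20, 8), (2009, p2, 3, Fay, 21, 39), (2009, p2, 3, Fay, 24, 38), (2009, p2, 3, Fay, 37, 29)}
Selection aid < mid: {(2009, cs, 3, Fay, 10, 9), (2009, cs, 3, Fay, 20, 8), (2009, cs, 3, Fay, 37, 29), (2009, p2, 3, Fay, 10, 9), (2009, p2, 3, Fay, 20, 8), (2009, p2, 3, Fay, 37, 29)}
π[bid, genre, mid]: project onto (bid, genre, mid) → {(3, cs, 10), (3, cs, 20), (3, cs, 37), (3, p2, 10), (3, p2, 20), (3, p2, 37)}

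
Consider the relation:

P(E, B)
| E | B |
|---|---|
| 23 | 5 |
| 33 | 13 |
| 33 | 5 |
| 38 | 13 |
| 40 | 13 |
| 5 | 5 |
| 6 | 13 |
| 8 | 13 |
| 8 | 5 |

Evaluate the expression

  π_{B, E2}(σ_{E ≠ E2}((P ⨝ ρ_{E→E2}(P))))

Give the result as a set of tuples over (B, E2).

ρ[E→E2]: schema becomes (E2, B); tuples unchanged.
Natural join on B: {(23, 5, 23), (23, 5, 33), (23, 5, 5), (23, 5, 8), (33, 13, 33), (33, 13, 38), (33, 13, 40), (33, 13, 6), (33, 13, 8), (33, 5, 23), (33, 5, 33), (33, 5, 5), (33, 5, 8), (38, 13, 33), (38, 13, 38), (38, 13, 40), (38, 13, 6), (38, 13, 8), (40, 13, 33), (40, 13, 38), (40, 13, 40), (40, 13, 6), (40, 13, 8), (5, 5, 23), (5, 5, 33), (5, 5, 5), (5, 5, 8), (6, 13, 33), (6, 13, 38), (6, 13, 40), (6, 13, 6), (6, 13, 8), (8, 13, 33), (8, 13, 38), (8, 13, 40), (8, 13, 6), (8, 13, 8), (8, 5, 23), (8, 5, 33), (8, 5, 5), (8, 5, 8)}
σ[E ≠ E2]: keep tuples satisfying E ≠ E2 → {(23, 5, 33), (23, 5, 5), (23, 5, 8), (33, 13, 38), (33, 13, 40), (33, 13, 6), (33, 13, 8), (33, 5, 23), (33, 5, 5), (33, 5, 8), (38, 13, 33), (38, 13, 40), (38, 13, 6), (38, 13, 8), (40, 13, 33), (40, 13, 38), (40, 13, 6), (40, 13, 8), (5, 5, 23), (5, 5, 33), (5, 5, 8), (6, 13, 33), (6, 13, 38), (6, 13, 40), (6, 13, 8), (8, 13, 33), (8, 13, 38), (8, 13, 40), (8, 13, 6), (8, 5, 23), (8, 5, 33), (8, 5, 5)}
Projecting to B, E2 (23 duplicate(s) eliminated): {(13, 33), (13, 38), (13, 40), (13, 6), (13, 8), (5, 23), (5, 33), (5, 5), (5, 8)}

{(13, 33), (13, 38), (13, 40), (13, 6), (13, 8), (5, 23), (5, 33), (5, 5), (5, 8)}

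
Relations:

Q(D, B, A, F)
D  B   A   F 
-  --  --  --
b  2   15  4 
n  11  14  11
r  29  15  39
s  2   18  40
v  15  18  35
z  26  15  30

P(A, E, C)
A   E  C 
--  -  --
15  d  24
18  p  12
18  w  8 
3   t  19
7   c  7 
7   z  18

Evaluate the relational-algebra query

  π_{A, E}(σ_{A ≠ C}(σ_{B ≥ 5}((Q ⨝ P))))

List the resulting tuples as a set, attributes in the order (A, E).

Q ⋈ P (natural join on A): {(b, 2, 15, 4, d, 24), (r, 29, 15, 39, d, 24), (s, 2, 18, 40, p, 12), (s, 2, 18, 40, w, 8), (v, 15, 18, 35, p, 12), (v, 15, 18, 35, w, 8), (z, 26, 15, 30, d, 24)}
Apply σ_{B ≥ 5}; surviving tuples: {(r, 29, 15, 39, d, 24), (v, 15, 18, 35, p, 12), (v, 15, 18, 35, w, 8), (z, 26, 15, 30, d, 24)}
Apply σ_{A ≠ C}; surviving tuples: {(r, 29, 15, 39, d, 24), (v, 15, 18, 35, p, 12), (v, 15, 18, 35, w, 8), (z, 26, 15, 30, d, 24)}
π[A, E]: project onto (A, E) (1 duplicate(s) eliminated) → {(15, d), (18, p), (18, w)}

{(15, d), (18, p), (18, w)}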